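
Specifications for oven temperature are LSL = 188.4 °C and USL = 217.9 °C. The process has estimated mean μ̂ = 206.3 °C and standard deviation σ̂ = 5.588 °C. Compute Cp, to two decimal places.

0.88

Cp = (USL − LSL) / (6σ̂) = (217.9 − 188.4) / (6 × 5.588) = 29.5000 / 33.5280 = 0.8799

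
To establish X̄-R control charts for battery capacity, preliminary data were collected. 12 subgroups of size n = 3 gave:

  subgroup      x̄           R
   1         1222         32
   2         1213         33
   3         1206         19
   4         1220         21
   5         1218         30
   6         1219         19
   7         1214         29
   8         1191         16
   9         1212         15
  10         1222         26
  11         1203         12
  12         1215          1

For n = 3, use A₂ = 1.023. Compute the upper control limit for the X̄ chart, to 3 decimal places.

X̄̄ = (1222 + 1213 + 1206 + 1220 + 1218 + 1219 + 1214 + 1191 + 1212 + 1222 + 1203 + 1215) / 12 = 14555.0000 / 12 = 1212.9167
R̄ = (32 + 33 + 19 + 21 + 30 + 19 + 29 + 16 + 15 + 26 + 12 + 1) / 12 = 253.0000 / 12 = 21.0833
UCL = X̄̄ + A₂·R̄ = 1212.9167 + 1.023 × 21.0833 = 1234.4849

1234.485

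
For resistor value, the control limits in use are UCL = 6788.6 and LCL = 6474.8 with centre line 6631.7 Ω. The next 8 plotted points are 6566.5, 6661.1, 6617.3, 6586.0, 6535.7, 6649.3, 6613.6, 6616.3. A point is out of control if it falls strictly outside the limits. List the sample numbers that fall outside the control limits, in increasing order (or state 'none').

none

All 8 points lie within [6474.8, 6788.6].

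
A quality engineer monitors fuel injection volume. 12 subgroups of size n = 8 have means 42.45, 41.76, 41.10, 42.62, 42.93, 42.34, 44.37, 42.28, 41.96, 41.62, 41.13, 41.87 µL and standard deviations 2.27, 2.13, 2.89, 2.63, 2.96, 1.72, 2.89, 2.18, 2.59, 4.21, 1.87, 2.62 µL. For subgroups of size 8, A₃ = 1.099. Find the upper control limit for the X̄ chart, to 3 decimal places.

45.038

X̄̄ = (42.45 + 41.76 + 41.10 + 42.62 + 42.93 + 42.34 + 44.37 + 42.28 + 41.96 + 41.62 + 41.13 + 41.87) / 12 = 42.2025
s̄ = (2.27 + 2.13 + 2.89 + 2.63 + 2.96 + 1.72 + 2.89 + 2.18 + 2.59 + 4.21 + 1.87 + 2.62) / 12 = 2.5800
UCL = X̄̄ + A₃·s̄ = 42.2025 + 1.099 × 2.5800 = 45.0379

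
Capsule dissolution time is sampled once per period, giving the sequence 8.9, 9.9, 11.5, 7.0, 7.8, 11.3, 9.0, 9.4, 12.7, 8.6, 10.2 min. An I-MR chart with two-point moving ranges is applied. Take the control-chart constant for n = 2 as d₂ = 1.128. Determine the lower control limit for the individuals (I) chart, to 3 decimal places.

X̄ = (8.9 + 9.9 + 11.5 + 7.0 + 7.8 + 11.3 + 9.0 + 9.4 + 12.7 + 8.6 + 10.2) / 11 = 9.6636
Moving ranges: 1.0, 1.6, 4.5, 0.8, 3.5, 2.3, 0.4, 3.3, 4.1, 1.6; M̄R̄ = 23.1000 / 10 = 2.3100
LCL = X̄ − 3·M̄R̄/d₂ = 9.6636 − 3 × 2.3100 / 1.128 = 3.5200

3.520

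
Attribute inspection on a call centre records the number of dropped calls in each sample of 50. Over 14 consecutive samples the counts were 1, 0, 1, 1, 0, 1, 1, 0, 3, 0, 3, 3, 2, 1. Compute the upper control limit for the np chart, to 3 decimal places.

4.480

p̄ = Σdᵢ / (k·n) = 17 / (14 × 50) = 0.02429
UCL = np̄ + 3·√(np̄(1−p̄)) = 1.2143 + 3 × √(1.2143×0.97571) = 1.2143 + 3 × 1.0885 = 4.4797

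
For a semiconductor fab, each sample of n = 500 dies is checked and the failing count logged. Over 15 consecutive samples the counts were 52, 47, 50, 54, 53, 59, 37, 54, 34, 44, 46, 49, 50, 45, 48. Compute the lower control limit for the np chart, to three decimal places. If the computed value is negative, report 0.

p̄ = Σdᵢ / (k·n) = 722 / (15 × 500) = 0.09627
LCL = np̄ − 3·√(np̄(1−p̄)) = 48.1333 − 3 × 6.5954 = 28.3470

28.347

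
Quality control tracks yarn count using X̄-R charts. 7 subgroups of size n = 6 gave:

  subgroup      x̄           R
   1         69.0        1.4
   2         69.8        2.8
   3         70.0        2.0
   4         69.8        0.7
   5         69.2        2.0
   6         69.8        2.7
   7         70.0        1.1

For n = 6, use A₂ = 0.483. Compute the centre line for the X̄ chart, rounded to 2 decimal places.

X̄̄ = (69.0 + 69.8 + 70.0 + 69.8 + 69.2 + 69.8 + 70.0) / 7 = 487.6000 / 7 = 69.6571
CL = X̄̄ = 69.6571

69.66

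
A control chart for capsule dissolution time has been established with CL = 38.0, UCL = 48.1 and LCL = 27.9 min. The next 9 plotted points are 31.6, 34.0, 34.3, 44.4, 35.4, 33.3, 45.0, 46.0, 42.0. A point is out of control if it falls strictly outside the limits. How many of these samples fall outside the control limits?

All 9 points lie within [27.9, 48.1].

0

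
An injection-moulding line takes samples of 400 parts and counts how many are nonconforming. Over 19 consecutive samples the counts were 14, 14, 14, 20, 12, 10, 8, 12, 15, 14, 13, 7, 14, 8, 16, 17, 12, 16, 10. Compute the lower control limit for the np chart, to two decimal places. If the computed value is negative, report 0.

p̄ = Σdᵢ / (k·n) = 246 / (19 × 400) = 0.03237
LCL = np̄ − 3·√(np̄(1−p̄)) = 12.9474 − 3 × 3.5395 = 2.3288

2.33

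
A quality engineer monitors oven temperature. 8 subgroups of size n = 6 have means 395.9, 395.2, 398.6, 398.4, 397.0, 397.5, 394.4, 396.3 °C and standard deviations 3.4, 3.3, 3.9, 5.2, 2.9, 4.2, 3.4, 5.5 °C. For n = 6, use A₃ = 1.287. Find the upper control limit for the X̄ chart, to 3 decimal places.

X̄̄ = (395.9 + 395.2 + 398.6 + 398.4 + 397.0 + 397.5 + 394.4 + 396.3) / 8 = 396.6625
s̄ = (3.4 + 3.3 + 3.9 + 5.2 + 2.9 + 4.2 + 3.4 + 5.5) / 8 = 3.9750
UCL = X̄̄ + A₃·s̄ = 396.6625 + 1.287 × 3.9750 = 401.7783

401.778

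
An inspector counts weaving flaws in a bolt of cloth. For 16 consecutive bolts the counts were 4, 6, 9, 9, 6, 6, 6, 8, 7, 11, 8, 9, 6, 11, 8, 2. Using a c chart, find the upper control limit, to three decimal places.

c̄ = (4 + 6 + 9 + 9 + 6 + 6 + 6 + 8 + 7 + 11 + 8 + 9 + 6 + 11 + 8 + 2) / 16 = 116 / 16 = 7.2500
UCL = c̄ + 3√c̄ = 7.2500 + 3 × √7.2500 = 7.2500 + 3 × 2.6926 = 15.3277

15.328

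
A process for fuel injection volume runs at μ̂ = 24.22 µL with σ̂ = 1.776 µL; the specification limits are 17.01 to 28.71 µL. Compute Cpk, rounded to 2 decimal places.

0.84

Cpu = (USL − μ̂) / (3σ̂) = (28.71 − 24.22) / (3 × 1.776) = 0.8427; Cpl = (μ̂ − LSL) / (3σ̂) = (24.22 − 17.01) / (3 × 1.776) = 1.3532; Cpk = min(Cpu, Cpl) = 0.8427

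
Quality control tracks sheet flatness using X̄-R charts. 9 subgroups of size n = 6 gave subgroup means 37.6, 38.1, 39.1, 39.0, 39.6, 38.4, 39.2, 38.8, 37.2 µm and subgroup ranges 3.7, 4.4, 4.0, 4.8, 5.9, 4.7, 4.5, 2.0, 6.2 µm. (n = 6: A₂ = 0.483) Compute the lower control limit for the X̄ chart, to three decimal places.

36.398

X̄̄ = (37.6 + 38.1 + 39.1 + 39.0 + 39.6 + 38.4 + 39.2 + 38.8 + 37.2) / 9 = 347.0000 / 9 = 38.5556
R̄ = (3.7 + 4.4 + 4.0 + 4.8 + 5.9 + 4.7 + 4.5 + 2.0 + 6.2) / 9 = 40.2000 / 9 = 4.4667
LCL = X̄̄ − A₂·R̄ = 38.5556 − 0.483 × 4.4667 = 36.3982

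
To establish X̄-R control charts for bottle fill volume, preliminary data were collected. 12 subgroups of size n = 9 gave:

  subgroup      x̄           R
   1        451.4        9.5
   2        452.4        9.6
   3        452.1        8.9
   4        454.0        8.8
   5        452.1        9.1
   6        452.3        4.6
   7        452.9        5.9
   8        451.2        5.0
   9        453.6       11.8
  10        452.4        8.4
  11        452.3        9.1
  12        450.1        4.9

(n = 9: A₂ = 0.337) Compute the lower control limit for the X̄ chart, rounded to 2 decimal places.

X̄̄ = (451.4 + 452.4 + 452.1 + 454.0 + 452.1 + 452.3 + 452.9 + 451.2 + 453.6 + 452.4 + 452.3 + 450.1) / 12 = 5426.8000 / 12 = 452.2333
R̄ = (9.5 + 9.6 + 8.9 + 8.8 + 9.1 + 4.6 + 5.9 + 5.0 + 11.8 + 8.4 + 9.1 + 4.9) / 12 = 95.6000 / 12 = 7.9667
LCL = X̄̄ − A₂·R̄ = 452.2333 − 0.337 × 7.9667 = 449.5486

449.55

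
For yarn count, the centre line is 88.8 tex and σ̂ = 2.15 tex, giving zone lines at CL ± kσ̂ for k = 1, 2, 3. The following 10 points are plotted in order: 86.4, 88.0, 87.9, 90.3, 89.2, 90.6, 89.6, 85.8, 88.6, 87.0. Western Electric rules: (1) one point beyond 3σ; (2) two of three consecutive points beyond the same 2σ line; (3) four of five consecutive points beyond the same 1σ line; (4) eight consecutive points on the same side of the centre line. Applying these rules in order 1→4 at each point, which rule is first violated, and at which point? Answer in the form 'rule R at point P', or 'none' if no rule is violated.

Zone of each point (C = within 1σ̂, B = 1σ̂–2σ̂, A = 2σ̂–3σ̂, * = beyond 3σ̂; sign = side of CL): 1:-B, 2:-C, 3:-C, 4:+C, 5:+C, 6:+C, 7:+C, 8:-B, 9:-C, 10:-C
No rule fires across all 10 points.

none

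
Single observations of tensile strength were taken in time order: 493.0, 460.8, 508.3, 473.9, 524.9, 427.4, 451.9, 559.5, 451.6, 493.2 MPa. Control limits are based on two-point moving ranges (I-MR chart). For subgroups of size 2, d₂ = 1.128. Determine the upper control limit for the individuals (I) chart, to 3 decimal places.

X̄ = (493.0 + 460.8 + 508.3 + 473.9 + 524.9 + 427.4 + 451.9 + 559.5 + 451.6 + 493.2) / 10 = 484.4500
Moving ranges: 32.2, 47.5, 34.4, 51.0, 97.5, 24.5, 107.6, 107.9, 41.6; M̄R̄ = 544.2000 / 9 = 60.4667
UCL = X̄ + 3·M̄R̄/d₂ = 484.4500 + 3 × 60.4667 / 1.128 = 645.2656

645.266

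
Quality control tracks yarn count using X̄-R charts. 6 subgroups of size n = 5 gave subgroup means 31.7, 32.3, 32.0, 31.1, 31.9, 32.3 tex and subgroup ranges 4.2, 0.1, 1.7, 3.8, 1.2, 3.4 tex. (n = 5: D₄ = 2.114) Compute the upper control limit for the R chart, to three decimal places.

R̄ = (4.2 + 0.1 + 1.7 + 3.8 + 1.2 + 3.4) / 6 = 14.4000 / 6 = 2.4000
UCL_R = D₄·R̄ = 2.114 × 2.4000 = 5.0736

5.074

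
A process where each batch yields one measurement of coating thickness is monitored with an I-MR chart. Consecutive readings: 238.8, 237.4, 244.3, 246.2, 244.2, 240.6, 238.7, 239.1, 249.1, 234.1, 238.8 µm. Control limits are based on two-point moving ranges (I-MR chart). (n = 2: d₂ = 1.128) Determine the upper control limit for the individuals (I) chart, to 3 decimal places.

X̄ = (238.8 + 237.4 + 244.3 + 246.2 + 244.2 + 240.6 + 238.7 + 239.1 + 249.1 + 234.1 + 238.8) / 11 = 241.0273
Moving ranges: 1.4, 6.9, 1.9, 2.0, 3.6, 1.9, 0.4, 10.0, 15.0, 4.7; M̄R̄ = 47.8000 / 10 = 4.7800
UCL = X̄ + 3·M̄R̄/d₂ = 241.0273 + 3 × 4.7800 / 1.128 = 253.7400

253.740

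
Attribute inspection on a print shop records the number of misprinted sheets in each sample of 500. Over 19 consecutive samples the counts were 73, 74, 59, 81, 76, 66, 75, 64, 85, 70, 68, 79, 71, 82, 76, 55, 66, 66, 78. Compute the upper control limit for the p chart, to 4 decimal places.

p̄ = Σdᵢ / (k·n) = 1364 / (19 × 500) = 0.14358
UCL = p̄ + 3·√(p̄(1−p̄)/n) = 0.14358 + 3 × √(0.14358×0.85642/500) = 0.14358 + 3 × 0.01568 = 0.19063

0.1906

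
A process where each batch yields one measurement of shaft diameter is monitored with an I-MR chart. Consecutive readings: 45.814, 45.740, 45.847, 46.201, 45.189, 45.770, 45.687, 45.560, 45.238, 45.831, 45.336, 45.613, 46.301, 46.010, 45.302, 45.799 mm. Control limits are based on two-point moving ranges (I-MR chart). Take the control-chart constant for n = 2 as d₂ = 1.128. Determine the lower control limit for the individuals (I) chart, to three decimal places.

X̄ = (45.814 + 45.740 + 45.847 + 46.201 + 45.189 + 45.770 + 45.687 + 45.560 + 45.238 + 45.831 + 45.336 + 45.613 + 46.301 + 46.010 + 45.302 + 45.799) / 16 = 45.7024
Moving ranges: 0.074, 0.107, 0.354, 1.012, 0.581, 0.083, 0.127, 0.322, 0.593, 0.495, 0.277, 0.688, 0.291, 0.708, 0.497; M̄R̄ = 6.2090 / 15 = 0.4139
LCL = X̄ − 3·M̄R̄/d₂ = 45.7024 − 3 × 0.4139 / 1.128 = 44.6015

44.601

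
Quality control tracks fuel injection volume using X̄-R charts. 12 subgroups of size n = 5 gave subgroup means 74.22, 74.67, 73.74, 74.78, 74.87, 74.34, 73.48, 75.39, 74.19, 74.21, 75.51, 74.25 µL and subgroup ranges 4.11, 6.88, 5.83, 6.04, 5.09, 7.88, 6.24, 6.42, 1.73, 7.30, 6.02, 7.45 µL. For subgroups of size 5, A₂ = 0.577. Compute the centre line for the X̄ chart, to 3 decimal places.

74.471

X̄̄ = (74.22 + 74.67 + 73.74 + 74.78 + 74.87 + 74.34 + 73.48 + 75.39 + 74.19 + 74.21 + 75.51 + 74.25) / 12 = 893.6500 / 12 = 74.4708
CL = X̄̄ = 74.4708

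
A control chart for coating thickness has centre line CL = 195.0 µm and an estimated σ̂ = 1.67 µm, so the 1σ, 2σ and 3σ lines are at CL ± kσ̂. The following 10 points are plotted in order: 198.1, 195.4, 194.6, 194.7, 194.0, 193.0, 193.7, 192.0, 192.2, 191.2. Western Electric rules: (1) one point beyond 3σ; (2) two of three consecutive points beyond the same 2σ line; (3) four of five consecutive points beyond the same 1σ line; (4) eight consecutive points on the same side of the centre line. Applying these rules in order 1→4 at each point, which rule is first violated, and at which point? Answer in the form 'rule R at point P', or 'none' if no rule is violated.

rule 3 at point 10

Zone of each point (C = within 1σ̂, B = 1σ̂–2σ̂, A = 2σ̂–3σ̂, * = beyond 3σ̂; sign = side of CL): 1:+B, 2:+C, 3:-C, 4:-C, 5:-C, 6:-B, 7:-C, 8:-B, 9:-B, 10:-A
Rule 3 (four of five consecutive points beyond the same 1σ limit) is satisfied at point 10.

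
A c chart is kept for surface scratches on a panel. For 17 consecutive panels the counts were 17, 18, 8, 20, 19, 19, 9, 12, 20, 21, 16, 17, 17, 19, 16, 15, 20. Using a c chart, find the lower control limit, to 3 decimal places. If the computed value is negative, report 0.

4.407

c̄ = (17 + 18 + 8 + 20 + 19 + 19 + 9 + 12 + 20 + 21 + 16 + 17 + 17 + 19 + 16 + 15 + 20) / 17 = 283 / 17 = 16.6471
LCL = c̄ − 3√c̄ = 16.6471 − 3 × 4.0801 = 4.4068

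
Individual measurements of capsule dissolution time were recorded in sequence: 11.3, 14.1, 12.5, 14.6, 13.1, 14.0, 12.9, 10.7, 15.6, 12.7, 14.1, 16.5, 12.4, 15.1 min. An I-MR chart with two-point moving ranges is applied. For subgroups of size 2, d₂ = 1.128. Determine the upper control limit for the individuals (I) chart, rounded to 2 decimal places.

19.80

X̄ = (11.3 + 14.1 + 12.5 + 14.6 + 13.1 + 14.0 + 12.9 + 10.7 + 15.6 + 12.7 + 14.1 + 16.5 + 12.4 + 15.1) / 14 = 13.5429
Moving ranges: 2.8, 1.6, 2.1, 1.5, 0.9, 1.1, 2.2, 4.9, 2.9, 1.4, 2.4, 4.1, 2.7; M̄R̄ = 30.6000 / 13 = 2.3538
UCL = X̄ + 3·M̄R̄/d₂ = 13.5429 + 3 × 2.3538 / 1.128 = 19.8031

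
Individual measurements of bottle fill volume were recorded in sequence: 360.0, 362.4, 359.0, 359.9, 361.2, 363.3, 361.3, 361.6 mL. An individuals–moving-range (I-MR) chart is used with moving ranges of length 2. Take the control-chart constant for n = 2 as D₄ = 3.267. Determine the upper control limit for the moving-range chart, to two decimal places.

Moving ranges: 2.4, 3.4, 0.9, 1.3, 2.1, 2.0, 0.3; M̄R̄ = 12.4000 / 7 = 1.7714
UCL_MR = D₄·M̄R̄ = 3.267 × 1.7714 = 5.7873

5.79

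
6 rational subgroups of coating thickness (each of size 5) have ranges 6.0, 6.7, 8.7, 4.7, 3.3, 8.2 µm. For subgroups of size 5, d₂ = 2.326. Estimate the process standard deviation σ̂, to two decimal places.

R̄ = (6.0 + 6.7 + 8.7 + 4.7 + 3.3 + 8.2) / 6 = 6.2667
σ̂ = R̄ / d₂ = 6.2667 / 2.326 = 2.6942

2.69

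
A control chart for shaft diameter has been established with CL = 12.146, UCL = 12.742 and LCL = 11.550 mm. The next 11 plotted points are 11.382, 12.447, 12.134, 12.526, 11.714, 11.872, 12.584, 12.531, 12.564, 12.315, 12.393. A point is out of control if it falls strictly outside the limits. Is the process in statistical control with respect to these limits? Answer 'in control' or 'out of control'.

Compare each point to [11.550, 12.742]: sample 1 = 11.382 < LCL.

out of control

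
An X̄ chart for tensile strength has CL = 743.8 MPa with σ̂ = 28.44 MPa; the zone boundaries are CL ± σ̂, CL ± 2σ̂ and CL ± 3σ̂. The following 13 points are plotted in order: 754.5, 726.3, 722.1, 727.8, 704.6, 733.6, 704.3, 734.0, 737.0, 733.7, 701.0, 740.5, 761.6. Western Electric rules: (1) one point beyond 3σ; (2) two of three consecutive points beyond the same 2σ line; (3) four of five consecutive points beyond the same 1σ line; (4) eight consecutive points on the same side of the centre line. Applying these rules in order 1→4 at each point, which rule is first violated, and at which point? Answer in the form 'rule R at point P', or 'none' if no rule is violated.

Zone of each point (C = within 1σ̂, B = 1σ̂–2σ̂, A = 2σ̂–3σ̂, * = beyond 3σ̂; sign = side of CL): 1:+C, 2:-C, 3:-C, 4:-C, 5:-B, 6:-C, 7:-B, 8:-C, 9:-C, 10:-C, 11:-B, 12:-C, 13:+C
Rule 4 (eight consecutive points on the same side of the centre line) is satisfied at point 9.

rule 4 at point 9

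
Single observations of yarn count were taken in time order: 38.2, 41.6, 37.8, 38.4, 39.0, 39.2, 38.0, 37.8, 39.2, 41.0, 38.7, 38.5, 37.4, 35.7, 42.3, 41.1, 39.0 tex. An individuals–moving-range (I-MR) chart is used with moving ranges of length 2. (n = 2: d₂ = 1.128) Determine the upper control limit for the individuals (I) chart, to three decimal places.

43.715

X̄ = (38.2 + 41.6 + 37.8 + 38.4 + 39.0 + 39.2 + 38.0 + 37.8 + 39.2 + 41.0 + 38.7 + 38.5 + 37.4 + 35.7 + 42.3 + 41.1 + 39.0) / 17 = 38.9941
Moving ranges: 3.4, 3.8, 0.6, 0.6, 0.2, 1.2, 0.2, 1.4, 1.8, 2.3, 0.2, 1.1, 1.7, 6.6, 1.2, 2.1; M̄R̄ = 28.4000 / 16 = 1.7750
UCL = X̄ + 3·M̄R̄/d₂ = 38.9941 + 3 × 1.7750 / 1.128 = 43.7149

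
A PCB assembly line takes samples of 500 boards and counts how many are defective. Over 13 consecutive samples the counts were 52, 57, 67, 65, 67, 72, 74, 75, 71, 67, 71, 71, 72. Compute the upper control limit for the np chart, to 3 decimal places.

90.731

p̄ = Σdᵢ / (k·n) = 881 / (13 × 500) = 0.13554
UCL = np̄ + 3·√(np̄(1−p̄)) = 67.7692 + 3 × √(67.7692×0.86446) = 67.7692 + 3 × 7.6540 = 90.7313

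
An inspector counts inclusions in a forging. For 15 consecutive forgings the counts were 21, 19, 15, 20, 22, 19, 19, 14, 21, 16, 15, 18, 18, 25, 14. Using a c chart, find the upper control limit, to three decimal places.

31.269

c̄ = (21 + 19 + 15 + 20 + 22 + 19 + 19 + 14 + 21 + 16 + 15 + 18 + 18 + 25 + 14) / 15 = 276 / 15 = 18.4000
UCL = c̄ + 3√c̄ = 18.4000 + 3 × √18.4000 = 18.4000 + 3 × 4.2895 = 31.2686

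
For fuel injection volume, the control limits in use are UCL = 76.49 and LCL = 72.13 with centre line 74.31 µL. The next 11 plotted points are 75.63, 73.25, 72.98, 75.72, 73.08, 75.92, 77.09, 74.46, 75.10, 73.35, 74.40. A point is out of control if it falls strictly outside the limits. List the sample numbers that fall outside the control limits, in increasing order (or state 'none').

Compare each point to [72.13, 76.49]: sample 7 = 77.09 > UCL.

7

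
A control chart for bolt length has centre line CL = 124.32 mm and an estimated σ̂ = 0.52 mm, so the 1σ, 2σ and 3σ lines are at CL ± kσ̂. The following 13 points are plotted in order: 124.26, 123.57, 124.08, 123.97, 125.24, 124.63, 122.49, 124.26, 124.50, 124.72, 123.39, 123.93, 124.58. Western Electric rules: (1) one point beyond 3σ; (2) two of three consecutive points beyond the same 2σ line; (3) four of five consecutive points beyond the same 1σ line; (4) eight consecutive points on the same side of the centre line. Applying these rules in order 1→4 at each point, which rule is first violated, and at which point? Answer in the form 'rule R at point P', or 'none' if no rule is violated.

rule 1 at point 7

Zone of each point (C = within 1σ̂, B = 1σ̂–2σ̂, A = 2σ̂–3σ̂, * = beyond 3σ̂; sign = side of CL): 1:-C, 2:-B, 3:-C, 4:-C, 5:+B, 6:+C, 7:-*, 8:-C, 9:+C, 10:+C, 11:-B, 12:-C, 13:+C
Rule 1 (one point beyond the 3σ limits) is satisfied at point 7.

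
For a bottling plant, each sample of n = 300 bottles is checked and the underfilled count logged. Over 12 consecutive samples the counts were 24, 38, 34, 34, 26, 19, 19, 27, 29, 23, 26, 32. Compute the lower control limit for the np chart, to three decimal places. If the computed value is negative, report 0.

p̄ = Σdᵢ / (k·n) = 331 / (12 × 300) = 0.09194
LCL = np̄ − 3·√(np̄(1−p̄)) = 27.5833 − 3 × 5.0047 = 12.5692

12.569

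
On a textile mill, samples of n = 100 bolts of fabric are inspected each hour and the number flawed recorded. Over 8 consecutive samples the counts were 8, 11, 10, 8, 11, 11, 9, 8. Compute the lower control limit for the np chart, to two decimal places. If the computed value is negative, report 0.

0.70

p̄ = Σdᵢ / (k·n) = 76 / (8 × 100) = 0.09500
LCL = np̄ − 3·√(np̄(1−p̄)) = 9.5000 − 3 × 2.9321 = 0.7036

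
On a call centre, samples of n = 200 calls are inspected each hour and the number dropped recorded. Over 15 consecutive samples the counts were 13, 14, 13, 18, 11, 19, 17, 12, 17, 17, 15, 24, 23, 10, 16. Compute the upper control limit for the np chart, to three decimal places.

27.421

p̄ = Σdᵢ / (k·n) = 239 / (15 × 200) = 0.07967
UCL = np̄ + 3·√(np̄(1−p̄)) = 15.9333 + 3 × √(15.9333×0.92033) = 15.9333 + 3 × 3.8294 = 27.4214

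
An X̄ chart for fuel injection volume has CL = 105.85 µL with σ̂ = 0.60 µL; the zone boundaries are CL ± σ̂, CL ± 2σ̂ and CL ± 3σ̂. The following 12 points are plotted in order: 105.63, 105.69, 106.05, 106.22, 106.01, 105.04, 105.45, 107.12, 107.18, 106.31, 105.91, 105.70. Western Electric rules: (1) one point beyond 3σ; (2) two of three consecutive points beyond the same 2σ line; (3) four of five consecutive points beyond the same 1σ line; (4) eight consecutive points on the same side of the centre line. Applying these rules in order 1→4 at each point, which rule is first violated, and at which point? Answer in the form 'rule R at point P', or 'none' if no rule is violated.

Zone of each point (C = within 1σ̂, B = 1σ̂–2σ̂, A = 2σ̂–3σ̂, * = beyond 3σ̂; sign = side of CL): 1:-C, 2:-C, 3:+C, 4:+C, 5:+C, 6:-B, 7:-C, 8:+A, 9:+A, 10:+C, 11:+C, 12:-C
Rule 2 (two of three consecutive points beyond the same 2σ limit) is satisfied at point 9.

rule 2 at point 9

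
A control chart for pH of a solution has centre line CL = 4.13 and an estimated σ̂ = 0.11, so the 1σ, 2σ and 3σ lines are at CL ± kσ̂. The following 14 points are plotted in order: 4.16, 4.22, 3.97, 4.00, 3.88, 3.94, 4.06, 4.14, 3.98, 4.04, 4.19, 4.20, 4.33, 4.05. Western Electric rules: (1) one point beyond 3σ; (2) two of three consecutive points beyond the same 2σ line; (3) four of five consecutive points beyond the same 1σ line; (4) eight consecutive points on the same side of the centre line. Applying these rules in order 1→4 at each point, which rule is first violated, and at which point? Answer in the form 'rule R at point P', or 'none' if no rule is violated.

rule 3 at point 6

Zone of each point (C = within 1σ̂, B = 1σ̂–2σ̂, A = 2σ̂–3σ̂, * = beyond 3σ̂; sign = side of CL): 1:+C, 2:+C, 3:-B, 4:-B, 5:-A, 6:-B, 7:-C, 8:+C, 9:-B, 10:-C, 11:+C, 12:+C, 13:+B, 14:-C
Rule 3 (four of five consecutive points beyond the same 1σ limit) is satisfied at point 6.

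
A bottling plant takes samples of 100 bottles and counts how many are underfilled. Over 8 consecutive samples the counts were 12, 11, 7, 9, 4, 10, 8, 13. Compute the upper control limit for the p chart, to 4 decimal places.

p̄ = Σdᵢ / (k·n) = 74 / (8 × 100) = 0.09250
UCL = p̄ + 3·√(p̄(1−p̄)/n) = 0.09250 + 3 × √(0.09250×0.90750/100) = 0.09250 + 3 × 0.02897 = 0.17942

0.1794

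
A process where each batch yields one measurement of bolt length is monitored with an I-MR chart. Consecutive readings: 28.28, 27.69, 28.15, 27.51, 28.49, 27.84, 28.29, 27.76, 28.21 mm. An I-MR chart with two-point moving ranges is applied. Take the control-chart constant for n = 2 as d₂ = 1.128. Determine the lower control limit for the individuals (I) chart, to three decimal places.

26.445

X̄ = (28.28 + 27.69 + 28.15 + 27.51 + 28.49 + 27.84 + 28.29 + 27.76 + 28.21) / 9 = 28.0244
Moving ranges: 0.59, 0.46, 0.64, 0.98, 0.65, 0.45, 0.53, 0.45; M̄R̄ = 4.7500 / 8 = 0.5938
LCL = X̄ − 3·M̄R̄/d₂ = 28.0244 − 3 × 0.5938 / 1.128 = 26.4453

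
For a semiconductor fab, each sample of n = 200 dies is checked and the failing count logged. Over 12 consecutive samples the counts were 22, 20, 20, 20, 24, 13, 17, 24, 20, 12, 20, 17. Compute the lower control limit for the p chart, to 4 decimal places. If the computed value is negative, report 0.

p̄ = Σdᵢ / (k·n) = 229 / (12 × 200) = 0.09542
LCL = p̄ − 3·√(p̄(1−p̄)/n) = 0.09542 − 3 × 0.02077 = 0.03309

0.0331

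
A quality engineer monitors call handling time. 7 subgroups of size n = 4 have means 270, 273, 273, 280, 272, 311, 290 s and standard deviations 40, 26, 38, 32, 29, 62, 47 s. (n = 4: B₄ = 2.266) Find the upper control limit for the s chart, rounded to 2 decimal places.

88.70

s̄ = (40 + 26 + 38 + 32 + 29 + 62 + 47) / 7 = 39.1429
UCL_s = B₄·s̄ = 2.266 × 39.1429 = 88.6977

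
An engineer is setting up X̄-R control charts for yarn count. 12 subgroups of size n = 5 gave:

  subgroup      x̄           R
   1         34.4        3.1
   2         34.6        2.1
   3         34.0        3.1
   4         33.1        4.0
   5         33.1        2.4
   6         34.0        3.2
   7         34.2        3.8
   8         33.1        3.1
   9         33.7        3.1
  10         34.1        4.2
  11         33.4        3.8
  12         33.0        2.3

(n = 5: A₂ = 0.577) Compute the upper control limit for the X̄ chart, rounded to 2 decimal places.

X̄̄ = (34.4 + 34.6 + 34.0 + 33.1 + 33.1 + 34.0 + 34.2 + 33.1 + 33.7 + 34.1 + 33.4 + 33.0) / 12 = 404.7000 / 12 = 33.7250
R̄ = (3.1 + 2.1 + 3.1 + 4.0 + 2.4 + 3.2 + 3.8 + 3.1 + 3.1 + 4.2 + 3.8 + 2.3) / 12 = 38.2000 / 12 = 3.1833
UCL = X̄̄ + A₂·R̄ = 33.7250 + 0.577 × 3.1833 = 35.5618

35.56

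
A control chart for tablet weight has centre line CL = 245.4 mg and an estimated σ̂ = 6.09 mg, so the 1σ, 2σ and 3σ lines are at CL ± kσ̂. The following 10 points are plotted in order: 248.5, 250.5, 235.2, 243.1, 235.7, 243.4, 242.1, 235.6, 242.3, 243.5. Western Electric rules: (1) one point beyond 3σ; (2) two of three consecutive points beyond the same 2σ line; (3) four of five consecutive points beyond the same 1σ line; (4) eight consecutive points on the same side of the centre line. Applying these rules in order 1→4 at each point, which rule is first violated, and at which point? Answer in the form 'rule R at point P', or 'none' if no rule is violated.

Zone of each point (C = within 1σ̂, B = 1σ̂–2σ̂, A = 2σ̂–3σ̂, * = beyond 3σ̂; sign = side of CL): 1:+C, 2:+C, 3:-B, 4:-C, 5:-B, 6:-C, 7:-C, 8:-B, 9:-C, 10:-C
Rule 4 (eight consecutive points on the same side of the centre line) is satisfied at point 10.

rule 4 at point 10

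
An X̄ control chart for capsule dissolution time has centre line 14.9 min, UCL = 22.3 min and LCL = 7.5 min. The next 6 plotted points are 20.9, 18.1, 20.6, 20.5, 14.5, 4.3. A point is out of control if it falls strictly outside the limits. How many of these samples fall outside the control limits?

1

Compare each point to [7.5, 22.3]: sample 6 = 4.3 < LCL.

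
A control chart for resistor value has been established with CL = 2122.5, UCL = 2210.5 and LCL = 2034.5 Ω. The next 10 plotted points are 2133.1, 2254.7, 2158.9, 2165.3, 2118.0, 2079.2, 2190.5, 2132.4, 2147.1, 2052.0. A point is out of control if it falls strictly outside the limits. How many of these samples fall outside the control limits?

1

Compare each point to [2034.5, 2210.5]: sample 2 = 2254.7 > UCL.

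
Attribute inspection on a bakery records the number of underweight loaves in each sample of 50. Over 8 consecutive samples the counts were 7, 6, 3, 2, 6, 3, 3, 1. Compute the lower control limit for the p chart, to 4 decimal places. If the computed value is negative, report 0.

0.0000

p̄ = Σdᵢ / (k·n) = 31 / (8 × 50) = 0.07750
LCL = p̄ − 3·√(p̄(1−p̄)/n) = 0.07750 − 3 × 0.03781 = -0.03594 → 0 (negative, so LCL = 0)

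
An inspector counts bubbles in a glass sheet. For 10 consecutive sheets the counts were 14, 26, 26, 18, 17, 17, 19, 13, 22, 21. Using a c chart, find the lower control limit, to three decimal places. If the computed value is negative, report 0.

c̄ = (14 + 26 + 26 + 18 + 17 + 17 + 19 + 13 + 22 + 21) / 10 = 193 / 10 = 19.3000
LCL = c̄ − 3√c̄ = 19.3000 − 3 × 4.3932 = 6.1205

6.120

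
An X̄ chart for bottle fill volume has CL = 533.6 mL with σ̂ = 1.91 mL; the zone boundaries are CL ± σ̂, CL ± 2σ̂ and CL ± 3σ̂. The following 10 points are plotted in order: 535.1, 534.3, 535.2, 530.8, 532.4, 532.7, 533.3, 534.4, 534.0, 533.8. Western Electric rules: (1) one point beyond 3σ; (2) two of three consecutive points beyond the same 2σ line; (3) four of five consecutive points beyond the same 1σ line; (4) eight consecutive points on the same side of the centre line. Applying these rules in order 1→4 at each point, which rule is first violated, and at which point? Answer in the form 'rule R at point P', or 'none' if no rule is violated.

Zone of each point (C = within 1σ̂, B = 1σ̂–2σ̂, A = 2σ̂–3σ̂, * = beyond 3σ̂; sign = side of CL): 1:+C, 2:+C, 3:+C, 4:-B, 5:-C, 6:-C, 7:-C, 8:+C, 9:+C, 10:+C
No rule fires across all 10 points.

none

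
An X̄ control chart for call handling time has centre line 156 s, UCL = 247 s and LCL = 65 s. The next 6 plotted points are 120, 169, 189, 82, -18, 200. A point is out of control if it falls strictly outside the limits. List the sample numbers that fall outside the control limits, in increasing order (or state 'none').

Compare each point to [65, 247]: sample 5 = -18 < LCL.

5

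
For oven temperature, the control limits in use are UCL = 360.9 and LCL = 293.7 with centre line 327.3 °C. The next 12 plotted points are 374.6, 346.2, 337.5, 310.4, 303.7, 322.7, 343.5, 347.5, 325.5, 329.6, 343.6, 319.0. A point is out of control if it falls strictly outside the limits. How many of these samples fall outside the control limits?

Compare each point to [293.7, 360.9]: sample 1 = 374.6 > UCL.

1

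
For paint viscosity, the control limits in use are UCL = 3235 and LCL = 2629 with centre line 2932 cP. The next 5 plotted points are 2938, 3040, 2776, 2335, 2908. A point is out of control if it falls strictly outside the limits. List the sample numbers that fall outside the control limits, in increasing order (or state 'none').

4

Compare each point to [2629, 3235]: sample 4 = 2335 < LCL.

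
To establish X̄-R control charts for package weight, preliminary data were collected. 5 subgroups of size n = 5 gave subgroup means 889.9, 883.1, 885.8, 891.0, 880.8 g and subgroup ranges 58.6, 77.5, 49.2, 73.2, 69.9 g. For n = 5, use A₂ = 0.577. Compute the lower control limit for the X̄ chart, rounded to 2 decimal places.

X̄̄ = (889.9 + 883.1 + 885.8 + 891.0 + 880.8) / 5 = 4430.6000 / 5 = 886.1200
R̄ = (58.6 + 77.5 + 49.2 + 73.2 + 69.9) / 5 = 328.4000 / 5 = 65.6800
LCL = X̄̄ − A₂·R̄ = 886.1200 − 0.577 × 65.6800 = 848.2226

848.22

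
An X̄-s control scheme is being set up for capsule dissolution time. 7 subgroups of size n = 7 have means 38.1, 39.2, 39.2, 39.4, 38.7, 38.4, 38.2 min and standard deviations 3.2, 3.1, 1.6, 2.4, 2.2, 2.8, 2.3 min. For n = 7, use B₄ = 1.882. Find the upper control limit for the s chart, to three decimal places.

s̄ = (3.2 + 3.1 + 1.6 + 2.4 + 2.2 + 2.8 + 2.3) / 7 = 2.5143
UCL_s = B₄·s̄ = 1.882 × 2.5143 = 4.7319

4.732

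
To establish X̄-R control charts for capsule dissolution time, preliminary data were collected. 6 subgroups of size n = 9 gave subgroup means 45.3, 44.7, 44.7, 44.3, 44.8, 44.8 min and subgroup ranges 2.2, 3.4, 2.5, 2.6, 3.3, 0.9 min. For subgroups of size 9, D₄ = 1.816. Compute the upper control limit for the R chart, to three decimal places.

4.510

R̄ = (2.2 + 3.4 + 2.5 + 2.6 + 3.3 + 0.9) / 6 = 14.9000 / 6 = 2.4833
UCL_R = D₄·R̄ = 1.816 × 2.4833 = 4.5097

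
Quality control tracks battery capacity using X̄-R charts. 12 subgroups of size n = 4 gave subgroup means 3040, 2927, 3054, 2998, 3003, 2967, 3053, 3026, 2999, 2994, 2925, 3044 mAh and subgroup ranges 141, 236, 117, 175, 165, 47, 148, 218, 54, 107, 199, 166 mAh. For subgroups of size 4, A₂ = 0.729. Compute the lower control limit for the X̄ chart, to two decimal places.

2894.79

X̄̄ = (3040 + 2927 + 3054 + 2998 + 3003 + 2967 + 3053 + 3026 + 2999 + 2994 + 2925 + 3044) / 12 = 36030.0000 / 12 = 3002.5000
R̄ = (141 + 236 + 117 + 175 + 165 + 47 + 148 + 218 + 54 + 107 + 199 + 166) / 12 = 1773.0000 / 12 = 147.7500
LCL = X̄̄ − A₂·R̄ = 3002.5000 − 0.729 × 147.7500 = 2894.7903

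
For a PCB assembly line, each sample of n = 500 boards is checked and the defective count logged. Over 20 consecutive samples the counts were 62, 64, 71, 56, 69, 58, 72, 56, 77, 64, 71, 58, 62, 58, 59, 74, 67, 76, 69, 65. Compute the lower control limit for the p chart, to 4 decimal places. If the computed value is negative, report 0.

p̄ = Σdᵢ / (k·n) = 1308 / (20 × 500) = 0.13080
LCL = p̄ − 3·√(p̄(1−p̄)/n) = 0.13080 − 3 × 0.01508 = 0.08556

0.0856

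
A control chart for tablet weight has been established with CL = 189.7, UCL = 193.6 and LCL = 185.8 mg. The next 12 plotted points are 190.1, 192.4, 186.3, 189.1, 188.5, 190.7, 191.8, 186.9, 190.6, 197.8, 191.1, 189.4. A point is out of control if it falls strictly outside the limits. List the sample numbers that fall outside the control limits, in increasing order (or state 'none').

10

Compare each point to [185.8, 193.6]: sample 10 = 197.8 > UCL.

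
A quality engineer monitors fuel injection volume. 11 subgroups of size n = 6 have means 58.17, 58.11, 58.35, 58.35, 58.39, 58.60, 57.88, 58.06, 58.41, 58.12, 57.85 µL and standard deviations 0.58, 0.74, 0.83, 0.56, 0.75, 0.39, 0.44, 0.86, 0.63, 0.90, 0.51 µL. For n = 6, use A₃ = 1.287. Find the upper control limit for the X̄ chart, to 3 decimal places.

X̄̄ = (58.17 + 58.11 + 58.35 + 58.35 + 58.39 + 58.60 + 57.88 + 58.06 + 58.41 + 58.12 + 57.85) / 11 = 58.2082
s̄ = (0.58 + 0.74 + 0.83 + 0.56 + 0.75 + 0.39 + 0.44 + 0.86 + 0.63 + 0.90 + 0.51) / 11 = 0.6536
UCL = X̄̄ + A₃·s̄ = 58.2082 + 1.287 × 0.6536 = 59.0494

59.049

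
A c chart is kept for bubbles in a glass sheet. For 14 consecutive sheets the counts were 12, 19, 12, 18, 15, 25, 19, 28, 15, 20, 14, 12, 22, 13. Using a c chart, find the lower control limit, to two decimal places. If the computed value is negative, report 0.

c̄ = (12 + 19 + 12 + 18 + 15 + 25 + 19 + 28 + 15 + 20 + 14 + 12 + 22 + 13) / 14 = 244 / 14 = 17.4286
LCL = c̄ − 3√c̄ = 17.4286 − 3 × 4.1748 = 4.9043

4.90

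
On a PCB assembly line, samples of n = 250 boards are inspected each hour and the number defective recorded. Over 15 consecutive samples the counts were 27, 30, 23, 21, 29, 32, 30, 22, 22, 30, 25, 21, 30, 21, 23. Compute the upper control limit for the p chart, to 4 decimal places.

p̄ = Σdᵢ / (k·n) = 386 / (15 × 250) = 0.10293
UCL = p̄ + 3·√(p̄(1−p̄)/n) = 0.10293 + 3 × √(0.10293×0.89707/250) = 0.10293 + 3 × 0.01922 = 0.16059

0.1606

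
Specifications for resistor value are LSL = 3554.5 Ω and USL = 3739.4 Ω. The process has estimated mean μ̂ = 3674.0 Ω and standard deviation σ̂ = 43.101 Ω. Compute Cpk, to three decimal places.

Cpu = (USL − μ̂) / (3σ̂) = (3739.4 − 3674.0) / (3 × 43.101) = 0.5058; Cpl = (μ̂ − LSL) / (3σ̂) = (3674.0 − 3554.5) / (3 × 43.101) = 0.9242; Cpk = min(Cpu, Cpl) = 0.5058

0.506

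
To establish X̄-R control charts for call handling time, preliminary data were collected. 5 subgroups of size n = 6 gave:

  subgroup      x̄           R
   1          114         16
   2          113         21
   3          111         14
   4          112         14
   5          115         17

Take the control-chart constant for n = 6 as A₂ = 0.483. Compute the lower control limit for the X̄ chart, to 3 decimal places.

105.079

X̄̄ = (114 + 113 + 111 + 112 + 115) / 5 = 565.0000 / 5 = 113.0000
R̄ = (16 + 21 + 14 + 14 + 17) / 5 = 82.0000 / 5 = 16.4000
LCL = X̄̄ − A₂·R̄ = 113.0000 − 0.483 × 16.4000 = 105.0788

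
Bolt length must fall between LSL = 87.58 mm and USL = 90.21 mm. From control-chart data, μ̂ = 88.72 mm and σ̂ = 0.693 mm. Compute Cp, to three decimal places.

0.633

Cp = (USL − LSL) / (6σ̂) = (90.21 − 87.58) / (6 × 0.693) = 2.6300 / 4.1580 = 0.6325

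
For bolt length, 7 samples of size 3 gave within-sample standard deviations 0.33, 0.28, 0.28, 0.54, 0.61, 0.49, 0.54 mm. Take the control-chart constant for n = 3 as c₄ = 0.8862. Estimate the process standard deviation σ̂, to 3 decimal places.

s̄ = (0.33 + 0.28 + 0.28 + 0.54 + 0.61 + 0.49 + 0.54) / 7 = 0.4386
σ̂ = s̄ / c₄ = 0.4386 / 0.8862 = 0.4949

0.495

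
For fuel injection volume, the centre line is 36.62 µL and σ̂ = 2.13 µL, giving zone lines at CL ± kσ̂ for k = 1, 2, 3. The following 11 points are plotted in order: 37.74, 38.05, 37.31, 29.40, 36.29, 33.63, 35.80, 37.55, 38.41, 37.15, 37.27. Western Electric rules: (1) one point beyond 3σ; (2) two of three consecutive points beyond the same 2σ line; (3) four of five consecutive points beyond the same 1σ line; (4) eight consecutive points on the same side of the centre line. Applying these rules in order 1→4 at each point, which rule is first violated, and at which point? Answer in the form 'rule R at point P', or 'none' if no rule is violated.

Zone of each point (C = within 1σ̂, B = 1σ̂–2σ̂, A = 2σ̂–3σ̂, * = beyond 3σ̂; sign = side of CL): 1:+C, 2:+C, 3:+C, 4:-*, 5:-C, 6:-B, 7:-C, 8:+C, 9:+C, 10:+C, 11:+C
Rule 1 (one point beyond the 3σ limits) is satisfied at point 4.

rule 1 at point 4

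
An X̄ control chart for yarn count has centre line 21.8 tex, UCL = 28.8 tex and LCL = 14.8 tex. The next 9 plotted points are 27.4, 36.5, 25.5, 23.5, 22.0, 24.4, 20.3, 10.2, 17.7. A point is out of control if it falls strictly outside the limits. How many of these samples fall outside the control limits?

Compare each point to [14.8, 28.8]: sample 2 = 36.5 > UCL; sample 8 = 10.2 < LCL.

2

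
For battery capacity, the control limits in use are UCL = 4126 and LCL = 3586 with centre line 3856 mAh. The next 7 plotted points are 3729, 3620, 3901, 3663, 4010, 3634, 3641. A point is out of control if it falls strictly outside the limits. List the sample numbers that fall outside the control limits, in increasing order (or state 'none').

none

All 7 points lie within [3586, 4126].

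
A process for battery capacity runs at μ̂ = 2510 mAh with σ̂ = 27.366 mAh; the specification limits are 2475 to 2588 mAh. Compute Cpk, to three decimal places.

0.426

Cpu = (USL − μ̂) / (3σ̂) = (2588 − 2510) / (3 × 27.366) = 0.9501; Cpl = (μ̂ − LSL) / (3σ̂) = (2510 − 2475) / (3 × 27.366) = 0.4263; Cpk = min(Cpu, Cpl) = 0.4263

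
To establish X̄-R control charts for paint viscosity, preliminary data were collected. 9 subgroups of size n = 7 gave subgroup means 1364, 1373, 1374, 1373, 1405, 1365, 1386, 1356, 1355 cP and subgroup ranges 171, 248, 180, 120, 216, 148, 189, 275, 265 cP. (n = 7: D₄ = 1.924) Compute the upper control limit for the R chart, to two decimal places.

R̄ = (171 + 248 + 180 + 120 + 216 + 148 + 189 + 275 + 265) / 9 = 1812.0000 / 9 = 201.3333
UCL_R = D₄·R̄ = 1.924 × 201.3333 = 387.3653

387.37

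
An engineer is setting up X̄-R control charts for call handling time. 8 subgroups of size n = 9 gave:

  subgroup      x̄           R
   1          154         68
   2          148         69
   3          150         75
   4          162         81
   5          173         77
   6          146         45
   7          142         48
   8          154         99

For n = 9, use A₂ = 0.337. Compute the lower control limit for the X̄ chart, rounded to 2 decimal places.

X̄̄ = (154 + 148 + 150 + 162 + 173 + 146 + 142 + 154) / 8 = 1229.0000 / 8 = 153.6250
R̄ = (68 + 69 + 75 + 81 + 77 + 45 + 48 + 99) / 8 = 562.0000 / 8 = 70.2500
LCL = X̄̄ − A₂·R̄ = 153.6250 − 0.337 × 70.2500 = 129.9507

129.95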